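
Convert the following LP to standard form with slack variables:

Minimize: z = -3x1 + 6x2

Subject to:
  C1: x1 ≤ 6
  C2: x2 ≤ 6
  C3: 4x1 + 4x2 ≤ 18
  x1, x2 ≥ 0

min z = -3x1 + 6x2

s.t.
  x1 + s1 = 6
  x2 + s2 = 6
  4x1 + 4x2 + s3 = 18
  x1, x2, s1, s2, s3 ≥ 0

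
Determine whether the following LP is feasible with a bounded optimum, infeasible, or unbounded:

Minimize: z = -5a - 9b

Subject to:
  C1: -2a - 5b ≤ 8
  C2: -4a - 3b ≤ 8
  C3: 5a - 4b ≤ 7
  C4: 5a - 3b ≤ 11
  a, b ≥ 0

Unbounded (objective can decrease without bound)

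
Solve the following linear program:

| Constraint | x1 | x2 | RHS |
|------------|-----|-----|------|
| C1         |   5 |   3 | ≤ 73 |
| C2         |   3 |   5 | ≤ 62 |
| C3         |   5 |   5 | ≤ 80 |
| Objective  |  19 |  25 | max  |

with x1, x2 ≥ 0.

Evaluate the objective at each vertex of the feasible region:
  z(0, 0) = 0
  z(14.6, 0) = 277.4
  z(12.5, 3.5) = 325
  z(9, 7) = 346  ←
  z(0, 12.4) = 310
The maximum is at x1 = 9, x2 = 7.

x1 = 9, x2 = 7, z = 346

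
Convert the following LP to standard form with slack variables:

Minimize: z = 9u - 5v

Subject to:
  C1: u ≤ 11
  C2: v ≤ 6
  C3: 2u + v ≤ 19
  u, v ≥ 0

min z = 9u - 5v

s.t.
  u + s1 = 11
  v + s2 = 6
  2u + v + s3 = 19
  u, v, s1, s2, s3 ≥ 0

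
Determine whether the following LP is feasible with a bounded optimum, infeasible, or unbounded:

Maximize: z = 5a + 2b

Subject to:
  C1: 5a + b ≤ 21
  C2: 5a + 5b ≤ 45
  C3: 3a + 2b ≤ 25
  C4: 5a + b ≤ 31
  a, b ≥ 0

Feasible with a bounded optimal solution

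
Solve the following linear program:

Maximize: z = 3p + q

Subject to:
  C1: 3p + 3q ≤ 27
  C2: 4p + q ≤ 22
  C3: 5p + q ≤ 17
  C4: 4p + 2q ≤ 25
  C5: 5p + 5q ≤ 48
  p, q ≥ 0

Evaluate the objective at each vertex of the feasible region:
  z(0, 0) = 0
  z(3.4, 0) = 10.2
  z(2, 7) = 13  ←
  z(0, 9) = 9
The maximum is at p = 2, q = 7.

p = 2, q = 7, z = 13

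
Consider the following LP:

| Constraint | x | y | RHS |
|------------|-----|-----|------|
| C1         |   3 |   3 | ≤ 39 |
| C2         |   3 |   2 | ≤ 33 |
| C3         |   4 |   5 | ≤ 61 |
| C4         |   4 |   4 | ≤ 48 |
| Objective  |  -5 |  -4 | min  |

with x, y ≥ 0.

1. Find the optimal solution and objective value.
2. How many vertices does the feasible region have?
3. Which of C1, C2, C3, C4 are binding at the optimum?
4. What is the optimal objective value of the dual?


1. x = 9, y = 3, z = -57
2. 4
3. C2, C4
4. -57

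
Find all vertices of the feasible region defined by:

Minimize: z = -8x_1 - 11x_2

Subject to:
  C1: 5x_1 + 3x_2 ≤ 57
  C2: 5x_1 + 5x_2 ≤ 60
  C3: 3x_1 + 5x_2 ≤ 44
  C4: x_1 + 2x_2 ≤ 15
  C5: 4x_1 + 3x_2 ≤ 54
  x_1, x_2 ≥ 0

(0, 0), (11.4, 0), (10.5, 1.5), (9, 3), (0, 7.5)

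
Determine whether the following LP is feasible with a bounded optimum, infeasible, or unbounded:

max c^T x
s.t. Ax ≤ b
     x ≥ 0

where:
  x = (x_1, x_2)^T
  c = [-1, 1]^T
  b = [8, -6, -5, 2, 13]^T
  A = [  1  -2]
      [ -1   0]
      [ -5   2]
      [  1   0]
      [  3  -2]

Infeasible (no feasible solution exists)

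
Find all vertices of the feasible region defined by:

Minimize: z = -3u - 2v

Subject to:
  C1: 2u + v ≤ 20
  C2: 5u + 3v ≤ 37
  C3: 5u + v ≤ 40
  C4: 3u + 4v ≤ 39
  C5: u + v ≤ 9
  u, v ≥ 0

(0, 0), (7.4, 0), (5, 4), (0, 9)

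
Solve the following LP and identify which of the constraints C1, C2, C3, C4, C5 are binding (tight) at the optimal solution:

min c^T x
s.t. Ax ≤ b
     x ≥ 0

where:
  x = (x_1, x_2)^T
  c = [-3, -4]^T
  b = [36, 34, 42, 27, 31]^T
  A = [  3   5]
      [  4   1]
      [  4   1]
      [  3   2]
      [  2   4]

At x_1 = 7, x_2 = 3, compute slack b - a·x for each constraint:
  C1: 36 − 36 = 0  (binding)
  C2: 34 − 31 = 3  (slack)
  C3: 42 − 31 = 11  (slack)
  C4: 27 − 27 = 0  (binding)
  C5: 31 − 26 = 5  (slack)

Optimal: x_1 = 7, x_2 = 3
Binding: C1, C4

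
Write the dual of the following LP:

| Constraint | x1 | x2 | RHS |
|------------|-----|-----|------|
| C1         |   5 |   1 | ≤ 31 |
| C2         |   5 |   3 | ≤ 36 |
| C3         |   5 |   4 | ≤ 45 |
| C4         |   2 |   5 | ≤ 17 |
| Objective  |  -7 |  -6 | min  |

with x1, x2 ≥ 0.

Primal min cᵀx s.t. Ax ≤ b, x ≥ 0  →  Dual max −bᵀy s.t. Aᵀy ≥ −c, y ≥ 0.

Maximize: z = -31y1 - 36y2 - 45y3 - 17y4

Subject to:
  5y1 + 5y2 + 5y3 + 2y4 ≥ 7
  y1 + 3y2 + 4y3 + 5y4 ≥ 6
  y1, y2, y3, y4 ≥ 0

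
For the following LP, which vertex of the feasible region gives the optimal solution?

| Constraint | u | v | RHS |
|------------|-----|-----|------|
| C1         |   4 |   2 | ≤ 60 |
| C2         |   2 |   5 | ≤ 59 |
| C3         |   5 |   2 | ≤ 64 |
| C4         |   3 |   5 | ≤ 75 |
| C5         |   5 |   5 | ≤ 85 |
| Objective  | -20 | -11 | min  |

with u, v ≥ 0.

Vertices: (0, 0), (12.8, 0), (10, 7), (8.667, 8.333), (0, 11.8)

Evaluate the objective at each vertex of the feasible region:
  z(0, 0) = 0
  z(12.8, 0) = -256
  z(10, 7) = -277  ←
  z(8.667, 8.333) = -265
  z(0, 11.8) = -129.8
The minimum is at u = 10, v = 7.

(10, 7)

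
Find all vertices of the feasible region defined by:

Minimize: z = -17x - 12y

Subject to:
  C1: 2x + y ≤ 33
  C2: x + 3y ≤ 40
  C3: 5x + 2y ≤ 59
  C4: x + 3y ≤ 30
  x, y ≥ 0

(0, 0), (11.8, 0), (9, 7), (0, 10)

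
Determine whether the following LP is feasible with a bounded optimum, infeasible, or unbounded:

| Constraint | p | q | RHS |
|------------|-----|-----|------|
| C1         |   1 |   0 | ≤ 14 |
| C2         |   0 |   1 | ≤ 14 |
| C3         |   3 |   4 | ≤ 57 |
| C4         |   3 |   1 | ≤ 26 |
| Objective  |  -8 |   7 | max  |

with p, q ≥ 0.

Feasible with a bounded optimal solution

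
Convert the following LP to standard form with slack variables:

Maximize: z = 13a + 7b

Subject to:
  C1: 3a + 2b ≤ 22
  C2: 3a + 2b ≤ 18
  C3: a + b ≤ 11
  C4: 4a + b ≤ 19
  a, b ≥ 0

max z = 13a + 7b

s.t.
  3a + 2b + s1 = 22
  3a + 2b + s2 = 18
  a + b + s3 = 11
  4a + b + s4 = 19
  a, b, s1, s2, s3, s4 ≥ 0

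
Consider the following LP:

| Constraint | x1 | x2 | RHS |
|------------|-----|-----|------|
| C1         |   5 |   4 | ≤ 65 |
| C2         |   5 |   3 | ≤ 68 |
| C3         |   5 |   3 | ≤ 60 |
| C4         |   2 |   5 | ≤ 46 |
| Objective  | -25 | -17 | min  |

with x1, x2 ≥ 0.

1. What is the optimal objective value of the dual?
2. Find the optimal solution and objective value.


1. -310
2. x1 = 9, x2 = 5, z = -310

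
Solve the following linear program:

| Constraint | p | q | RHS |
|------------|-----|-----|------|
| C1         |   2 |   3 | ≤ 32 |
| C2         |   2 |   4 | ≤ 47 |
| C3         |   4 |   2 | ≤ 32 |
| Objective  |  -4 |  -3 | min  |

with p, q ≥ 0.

Evaluate the objective at each vertex of the feasible region:
  z(0, 0) = 0
  z(8, 0) = -32
  z(4, 8) = -40  ←
  z(0, 10.67) = -32
The minimum is at p = 4, q = 8.

p = 4, q = 8, z = -40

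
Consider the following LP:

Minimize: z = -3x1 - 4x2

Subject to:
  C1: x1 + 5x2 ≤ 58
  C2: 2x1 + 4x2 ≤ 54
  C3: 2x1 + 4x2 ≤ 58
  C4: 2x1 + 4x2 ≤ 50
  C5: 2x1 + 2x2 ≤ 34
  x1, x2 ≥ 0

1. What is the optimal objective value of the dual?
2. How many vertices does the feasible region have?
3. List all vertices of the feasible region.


1. -59
2. 5
3. (0, 0), (17, 0), (9, 8), (3, 11), (0, 11.6)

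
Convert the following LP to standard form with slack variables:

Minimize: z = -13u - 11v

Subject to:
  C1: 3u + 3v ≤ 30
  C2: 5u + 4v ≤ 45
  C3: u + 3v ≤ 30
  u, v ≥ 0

min z = -13u - 11v

s.t.
  3u + 3v + s1 = 30
  5u + 4v + s2 = 45
  u + 3v + s3 = 30
  u, v, s1, s2, s3 ≥ 0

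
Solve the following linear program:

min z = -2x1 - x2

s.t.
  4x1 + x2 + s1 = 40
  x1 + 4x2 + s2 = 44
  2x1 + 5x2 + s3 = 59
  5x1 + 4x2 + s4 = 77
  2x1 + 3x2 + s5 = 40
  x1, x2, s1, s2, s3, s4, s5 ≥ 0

Evaluate the objective at each vertex of the feasible region:
  z(0, 0) = 0
  z(10, 0) = -20
  z(8, 8) = -24  ←
  z(5.75, 9.5) = -21
  z(5.333, 9.667) = -20.33
  z(0, 11) = -11
The minimum is at x1 = 8, x2 = 8.

x1 = 8, x2 = 8, z = -24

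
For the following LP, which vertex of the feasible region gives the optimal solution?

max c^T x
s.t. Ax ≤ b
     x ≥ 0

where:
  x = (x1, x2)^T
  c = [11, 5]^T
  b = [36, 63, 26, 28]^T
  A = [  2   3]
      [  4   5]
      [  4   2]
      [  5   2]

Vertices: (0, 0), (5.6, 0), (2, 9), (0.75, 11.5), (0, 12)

Evaluate the objective at each vertex of the feasible region:
  z(0, 0) = 0
  z(5.6, 0) = 61.6
  z(2, 9) = 67  ←
  z(0.75, 11.5) = 65.75
  z(0, 12) = 60
The maximum is at x1 = 2, x2 = 9.

(2, 9)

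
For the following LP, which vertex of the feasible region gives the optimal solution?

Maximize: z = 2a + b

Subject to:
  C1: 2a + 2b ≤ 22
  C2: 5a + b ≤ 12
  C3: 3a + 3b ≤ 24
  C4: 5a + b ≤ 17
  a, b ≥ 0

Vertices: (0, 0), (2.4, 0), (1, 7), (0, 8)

Evaluate the objective at each vertex of the feasible region:
  z(0, 0) = 0
  z(2.4, 0) = 4.8
  z(1, 7) = 9  ←
  z(0, 8) = 8
The maximum is at a = 1, b = 7.

(1, 7)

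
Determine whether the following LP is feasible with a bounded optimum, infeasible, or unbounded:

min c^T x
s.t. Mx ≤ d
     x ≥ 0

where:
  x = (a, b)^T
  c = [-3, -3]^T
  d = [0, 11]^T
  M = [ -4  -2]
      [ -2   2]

Unbounded (objective can decrease without bound)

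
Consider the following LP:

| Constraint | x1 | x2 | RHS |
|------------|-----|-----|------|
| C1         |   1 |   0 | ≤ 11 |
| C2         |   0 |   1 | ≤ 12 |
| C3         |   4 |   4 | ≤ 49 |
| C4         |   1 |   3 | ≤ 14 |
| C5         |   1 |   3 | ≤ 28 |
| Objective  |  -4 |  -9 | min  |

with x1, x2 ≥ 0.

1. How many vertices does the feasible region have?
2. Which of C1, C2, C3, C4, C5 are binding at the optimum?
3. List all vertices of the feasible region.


1. 4
2. C1, C4
3. (0, 0), (11, 0), (11, 1), (0, 4.667)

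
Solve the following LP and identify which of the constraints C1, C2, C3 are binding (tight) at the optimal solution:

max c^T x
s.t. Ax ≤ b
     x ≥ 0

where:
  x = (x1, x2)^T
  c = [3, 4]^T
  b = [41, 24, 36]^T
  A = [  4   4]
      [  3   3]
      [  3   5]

At x1 = 2, x2 = 6, compute slack b - a·x for each constraint:
  C1: 41 − 32 = 9  (slack)
  C2: 24 − 24 = 0  (binding)
  C3: 36 − 36 = 0  (binding)

Optimal: x1 = 2, x2 = 6
Binding: C2, C3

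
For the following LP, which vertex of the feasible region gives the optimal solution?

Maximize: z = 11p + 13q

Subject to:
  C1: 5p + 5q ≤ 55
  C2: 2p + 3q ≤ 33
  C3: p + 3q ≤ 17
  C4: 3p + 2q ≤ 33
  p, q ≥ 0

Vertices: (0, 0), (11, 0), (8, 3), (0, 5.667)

Evaluate the objective at each vertex of the feasible region:
  z(0, 0) = 0
  z(11, 0) = 121
  z(8, 3) = 127  ←
  z(0, 5.667) = 73.67
The maximum is at p = 8, q = 3.

(8, 3)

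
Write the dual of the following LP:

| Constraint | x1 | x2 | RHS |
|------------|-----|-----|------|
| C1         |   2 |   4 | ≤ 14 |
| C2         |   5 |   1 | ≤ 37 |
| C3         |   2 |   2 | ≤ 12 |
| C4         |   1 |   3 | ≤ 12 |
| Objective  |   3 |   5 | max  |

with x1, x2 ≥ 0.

Primal max cᵀx s.t. Ax ≤ b, x ≥ 0  →  Dual min bᵀy s.t. Aᵀy ≥ c, y ≥ 0.

Minimize: z = 14y1 + 37y2 + 12y3 + 12y4

Subject to:
  2y1 + 5y2 + 2y3 + y4 ≥ 3
  4y1 + y2 + 2y3 + 3y4 ≥ 5
  y1, y2, y3, y4 ≥ 0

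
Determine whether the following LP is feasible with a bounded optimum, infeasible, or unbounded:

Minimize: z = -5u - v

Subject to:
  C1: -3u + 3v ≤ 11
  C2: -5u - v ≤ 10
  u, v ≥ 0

Unbounded (objective can decrease without bound)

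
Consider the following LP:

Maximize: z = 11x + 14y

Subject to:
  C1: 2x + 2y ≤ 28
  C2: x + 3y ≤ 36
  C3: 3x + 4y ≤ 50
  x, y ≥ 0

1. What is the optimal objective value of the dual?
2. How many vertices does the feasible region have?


1. 178
2. 5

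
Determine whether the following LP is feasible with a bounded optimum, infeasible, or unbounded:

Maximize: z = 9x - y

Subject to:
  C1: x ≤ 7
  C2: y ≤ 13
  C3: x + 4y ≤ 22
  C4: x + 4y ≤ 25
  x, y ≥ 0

Feasible with a bounded optimal solution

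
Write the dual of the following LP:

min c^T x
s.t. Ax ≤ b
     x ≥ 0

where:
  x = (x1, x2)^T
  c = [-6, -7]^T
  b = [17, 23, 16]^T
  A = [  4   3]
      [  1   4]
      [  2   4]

Primal min cᵀx s.t. Ax ≤ b, x ≥ 0  →  Dual max −bᵀy s.t. Aᵀy ≥ −c, y ≥ 0.

Maximize: z = -17y1 - 23y2 - 16y3

Subject to:
  4y1 + y2 + 2y3 ≥ 6
  3y1 + 4y2 + 4y3 ≥ 7
  y1, y2, y3 ≥ 0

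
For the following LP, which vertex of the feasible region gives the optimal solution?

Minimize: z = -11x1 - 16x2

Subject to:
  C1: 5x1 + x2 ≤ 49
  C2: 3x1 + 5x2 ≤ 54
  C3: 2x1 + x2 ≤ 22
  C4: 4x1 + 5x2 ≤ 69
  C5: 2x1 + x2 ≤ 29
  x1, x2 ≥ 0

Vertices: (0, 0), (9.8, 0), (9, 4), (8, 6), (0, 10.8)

Evaluate the objective at each vertex of the feasible region:
  z(0, 0) = 0
  z(9.8, 0) = -107.8
  z(9, 4) = -163
  z(8, 6) = -184  ←
  z(0, 10.8) = -172.8
The minimum is at x1 = 8, x2 = 6.

(8, 6)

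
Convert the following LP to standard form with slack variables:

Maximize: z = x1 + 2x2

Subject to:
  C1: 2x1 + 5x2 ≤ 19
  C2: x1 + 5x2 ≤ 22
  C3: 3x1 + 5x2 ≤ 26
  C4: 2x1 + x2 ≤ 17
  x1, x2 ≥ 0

max z = x1 + 2x2

s.t.
  2x1 + 5x2 + s1 = 19
  x1 + 5x2 + s2 = 22
  3x1 + 5x2 + s3 = 26
  2x1 + x2 + s4 = 17
  x1, x2, s1, s2, s3, s4 ≥ 0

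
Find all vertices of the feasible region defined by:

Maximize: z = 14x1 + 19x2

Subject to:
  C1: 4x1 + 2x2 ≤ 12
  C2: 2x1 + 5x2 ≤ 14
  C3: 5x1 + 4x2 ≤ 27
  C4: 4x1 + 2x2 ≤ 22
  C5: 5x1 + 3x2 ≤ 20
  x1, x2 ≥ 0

(0, 0), (3, 0), (2, 2), (0, 2.8)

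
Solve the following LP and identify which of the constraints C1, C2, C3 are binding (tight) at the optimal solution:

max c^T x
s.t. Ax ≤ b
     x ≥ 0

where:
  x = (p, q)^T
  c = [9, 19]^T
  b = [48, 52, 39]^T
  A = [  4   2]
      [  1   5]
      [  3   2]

At p = 7, q = 9, compute slack b - a·x for each constraint:
  C1: 48 − 46 = 2  (slack)
  C2: 52 − 52 = 0  (binding)
  C3: 39 − 39 = 0  (binding)

Optimal: p = 7, q = 9
Binding: C2, C3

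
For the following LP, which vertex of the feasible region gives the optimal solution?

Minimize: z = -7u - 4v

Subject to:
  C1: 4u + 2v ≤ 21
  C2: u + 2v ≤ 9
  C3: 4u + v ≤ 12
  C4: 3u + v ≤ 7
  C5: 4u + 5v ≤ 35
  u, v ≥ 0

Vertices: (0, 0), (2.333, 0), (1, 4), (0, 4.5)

Evaluate the objective at each vertex of the feasible region:
  z(0, 0) = 0
  z(2.333, 0) = -16.33
  z(1, 4) = -23  ←
  z(0, 4.5) = -18
The minimum is at u = 1, v = 4.

(1, 4)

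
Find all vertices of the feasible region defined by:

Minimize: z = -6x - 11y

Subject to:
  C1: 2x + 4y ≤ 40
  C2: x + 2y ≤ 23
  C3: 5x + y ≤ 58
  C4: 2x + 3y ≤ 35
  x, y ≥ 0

(0, 0), (11.6, 0), (10.69, 4.538), (10, 5), (0, 10)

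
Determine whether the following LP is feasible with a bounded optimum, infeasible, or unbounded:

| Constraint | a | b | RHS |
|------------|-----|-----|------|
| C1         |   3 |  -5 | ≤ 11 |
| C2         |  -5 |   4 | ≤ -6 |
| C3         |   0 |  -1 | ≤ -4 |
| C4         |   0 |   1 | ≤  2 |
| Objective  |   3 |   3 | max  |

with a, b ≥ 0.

Infeasible (no feasible solution exists)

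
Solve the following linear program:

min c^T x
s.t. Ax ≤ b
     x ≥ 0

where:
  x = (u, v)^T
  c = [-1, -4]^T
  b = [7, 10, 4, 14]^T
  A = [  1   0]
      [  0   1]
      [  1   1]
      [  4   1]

Evaluate the objective at each vertex of the feasible region:
  z(0, 0) = 0
  z(3.5, 0) = -3.5
  z(3.333, 0.6667) = -6
  z(0, 4) = -16  ←
The minimum is at u = 0, v = 4.

u = 0, v = 4, z = -16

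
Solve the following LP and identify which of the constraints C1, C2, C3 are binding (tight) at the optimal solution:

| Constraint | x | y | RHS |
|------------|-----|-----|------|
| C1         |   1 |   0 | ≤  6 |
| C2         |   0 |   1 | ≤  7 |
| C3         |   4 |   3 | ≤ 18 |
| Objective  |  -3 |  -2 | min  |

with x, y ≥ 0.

At x = 4.5, y = 0, compute slack b - a·x for each constraint:
  C1: 6 − 4.5 = 1.5  (slack)
  C2: 7 − 0 = 7  (slack)
  C3: 18 − 18 = 0  (binding)

Optimal: x = 4.5, y = 0
Binding: C3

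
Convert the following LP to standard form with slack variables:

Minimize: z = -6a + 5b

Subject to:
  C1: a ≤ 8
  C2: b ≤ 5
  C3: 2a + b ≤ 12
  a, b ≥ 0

min z = -6a + 5b

s.t.
  a + s1 = 8
  b + s2 = 5
  2a + b + s3 = 12
  a, b, s1, s2, s3 ≥ 0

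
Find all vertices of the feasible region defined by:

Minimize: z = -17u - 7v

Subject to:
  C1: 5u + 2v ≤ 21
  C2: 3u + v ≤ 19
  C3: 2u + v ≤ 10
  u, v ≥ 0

(0, 0), (4.2, 0), (1, 8), (0, 10)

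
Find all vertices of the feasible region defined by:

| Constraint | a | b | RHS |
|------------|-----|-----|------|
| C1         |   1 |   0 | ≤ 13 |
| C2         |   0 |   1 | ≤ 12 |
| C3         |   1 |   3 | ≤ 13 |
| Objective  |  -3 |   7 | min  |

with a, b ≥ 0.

(0, 0), (13, 0), (0, 4.333)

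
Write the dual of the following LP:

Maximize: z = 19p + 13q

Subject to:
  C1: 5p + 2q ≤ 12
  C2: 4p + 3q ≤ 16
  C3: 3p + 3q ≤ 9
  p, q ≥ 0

Primal max cᵀx s.t. Ax ≤ b, x ≥ 0  →  Dual min bᵀy s.t. Aᵀy ≥ c, y ≥ 0.

Minimize: z = 12y1 + 16y2 + 9y3

Subject to:
  5y1 + 4y2 + 3y3 ≥ 19
  2y1 + 3y2 + 3y3 ≥ 13
  y1, y2, y3 ≥ 0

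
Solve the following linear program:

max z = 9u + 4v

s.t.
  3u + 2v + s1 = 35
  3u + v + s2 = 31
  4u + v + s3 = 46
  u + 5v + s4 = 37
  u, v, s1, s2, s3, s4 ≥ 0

Evaluate the objective at each vertex of the feasible region:
  z(0, 0) = 0
  z(10.33, 0) = 93
  z(9, 4) = 97  ←
  z(7.769, 5.846) = 93.31
  z(0, 7.4) = 29.6
The maximum is at u = 9, v = 4.

u = 9, v = 4, z = 97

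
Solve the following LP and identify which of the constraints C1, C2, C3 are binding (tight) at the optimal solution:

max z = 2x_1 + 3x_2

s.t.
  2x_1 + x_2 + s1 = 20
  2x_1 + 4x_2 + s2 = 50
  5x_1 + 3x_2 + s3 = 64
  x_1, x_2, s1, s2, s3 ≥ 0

At x_1 = 5, x_2 = 10, compute slack b - a·x for each constraint:
  C1: 20 − 20 = 0  (binding)
  C2: 50 − 50 = 0  (binding)
  C3: 64 − 55 = 9  (slack)

Optimal: x_1 = 5, x_2 = 10
Binding: C1, C2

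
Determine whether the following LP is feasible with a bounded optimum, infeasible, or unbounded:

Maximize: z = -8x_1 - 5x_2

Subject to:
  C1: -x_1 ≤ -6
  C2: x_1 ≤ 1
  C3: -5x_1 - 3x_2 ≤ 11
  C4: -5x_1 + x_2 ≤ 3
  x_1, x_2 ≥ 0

Infeasible (no feasible solution exists)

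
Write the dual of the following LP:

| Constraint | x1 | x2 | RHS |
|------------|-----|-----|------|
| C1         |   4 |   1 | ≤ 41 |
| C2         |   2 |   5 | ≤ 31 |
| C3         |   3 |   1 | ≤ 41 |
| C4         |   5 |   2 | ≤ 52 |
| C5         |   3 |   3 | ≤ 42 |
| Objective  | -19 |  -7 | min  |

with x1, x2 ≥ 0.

Primal min cᵀx s.t. Ax ≤ b, x ≥ 0  →  Dual max −bᵀy s.t. Aᵀy ≥ −c, y ≥ 0.

Maximize: z = -41y1 - 31y2 - 41y3 - 52y4 - 42y5

Subject to:
  4y1 + 2y2 + 3y3 + 5y4 + 3y5 ≥ 19
  y1 + 5y2 + y3 + 2y4 + 3y5 ≥ 7
  y1, y2, y3, y4, y5 ≥ 0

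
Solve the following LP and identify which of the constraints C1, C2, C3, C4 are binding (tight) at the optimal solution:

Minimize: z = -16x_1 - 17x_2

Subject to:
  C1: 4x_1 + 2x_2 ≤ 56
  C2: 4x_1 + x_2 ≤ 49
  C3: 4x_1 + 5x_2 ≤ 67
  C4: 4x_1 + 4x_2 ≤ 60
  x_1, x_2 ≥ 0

At x_1 = 8, x_2 = 7, compute slack b - a·x for each constraint:
  C1: 56 − 46 = 10  (slack)
  C2: 49 − 39 = 10  (slack)
  C3: 67 − 67 = 0  (binding)
  C4: 60 − 60 = 0  (binding)

Optimal: x_1 = 8, x_2 = 7
Binding: C3, C4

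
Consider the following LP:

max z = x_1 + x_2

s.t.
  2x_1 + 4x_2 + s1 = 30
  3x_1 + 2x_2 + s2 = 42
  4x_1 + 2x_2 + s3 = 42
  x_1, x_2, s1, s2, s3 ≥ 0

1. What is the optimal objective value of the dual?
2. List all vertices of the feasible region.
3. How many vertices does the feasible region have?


1. 12
2. (0, 0), (10.5, 0), (9, 3), (0, 7.5)
3. 4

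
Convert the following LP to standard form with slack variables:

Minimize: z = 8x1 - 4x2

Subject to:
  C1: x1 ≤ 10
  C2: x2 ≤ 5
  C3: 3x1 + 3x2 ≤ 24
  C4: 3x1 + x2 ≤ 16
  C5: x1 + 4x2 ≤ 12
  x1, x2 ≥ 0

min z = 8x1 - 4x2

s.t.
  x1 + s1 = 10
  x2 + s2 = 5
  3x1 + 3x2 + s3 = 24
  3x1 + x2 + s4 = 16
  x1 + 4x2 + s5 = 12
  x1, x2, s1, s2, s3, s4, s5 ≥ 0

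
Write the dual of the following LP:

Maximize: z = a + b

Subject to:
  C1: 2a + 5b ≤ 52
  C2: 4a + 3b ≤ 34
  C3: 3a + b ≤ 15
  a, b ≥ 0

Primal max cᵀx s.t. Ax ≤ b, x ≥ 0  →  Dual min bᵀy s.t. Aᵀy ≥ c, y ≥ 0.

Minimize: z = 52y1 + 34y2 + 15y3

Subject to:
  2y1 + 4y2 + 3y3 ≥ 1
  5y1 + 3y2 + y3 ≥ 1
  y1, y2, y3 ≥ 0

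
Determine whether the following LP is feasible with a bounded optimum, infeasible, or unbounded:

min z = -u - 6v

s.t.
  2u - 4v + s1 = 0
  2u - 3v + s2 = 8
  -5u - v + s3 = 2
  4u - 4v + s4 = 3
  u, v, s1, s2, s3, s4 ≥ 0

Unbounded (objective can decrease without bound)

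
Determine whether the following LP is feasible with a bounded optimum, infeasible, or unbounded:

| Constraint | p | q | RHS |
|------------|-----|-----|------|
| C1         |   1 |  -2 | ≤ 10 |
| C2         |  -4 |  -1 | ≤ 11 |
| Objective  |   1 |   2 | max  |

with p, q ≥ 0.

Unbounded (objective can increase without bound)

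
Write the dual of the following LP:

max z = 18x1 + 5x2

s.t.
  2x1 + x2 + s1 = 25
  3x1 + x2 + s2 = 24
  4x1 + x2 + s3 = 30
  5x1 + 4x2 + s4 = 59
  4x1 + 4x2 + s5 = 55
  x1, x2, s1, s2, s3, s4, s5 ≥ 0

Primal max cᵀx s.t. Ax ≤ b, x ≥ 0  →  Dual min bᵀy s.t. Aᵀy ≥ c, y ≥ 0.

Minimize: z = 25y1 + 24y2 + 30y3 + 59y4 + 55y5

Subject to:
  2y1 + 3y2 + 4y3 + 5y4 + 4y5 ≥ 18
  y1 + y2 + y3 + 4y4 + 4y5 ≥ 5
  y1, y2, y3, y4, y5 ≥ 0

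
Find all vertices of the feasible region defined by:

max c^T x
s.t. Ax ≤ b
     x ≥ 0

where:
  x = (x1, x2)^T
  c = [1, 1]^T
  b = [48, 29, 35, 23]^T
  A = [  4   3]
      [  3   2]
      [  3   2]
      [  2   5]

(0, 0), (9.667, 0), (9, 1), (0, 4.6)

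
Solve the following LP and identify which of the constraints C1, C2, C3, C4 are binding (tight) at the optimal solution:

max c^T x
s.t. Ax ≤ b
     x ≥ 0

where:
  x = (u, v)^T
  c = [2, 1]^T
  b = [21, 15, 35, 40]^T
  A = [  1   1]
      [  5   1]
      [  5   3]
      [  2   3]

At u = 1, v = 10, compute slack b - a·x for each constraint:
  C1: 21 − 11 = 10  (slack)
  C2: 15 − 15 = 0  (binding)
  C3: 35 − 35 = 0  (binding)
  C4: 40 − 32 = 8  (slack)

Optimal: u = 1, v = 10
Binding: C2, C3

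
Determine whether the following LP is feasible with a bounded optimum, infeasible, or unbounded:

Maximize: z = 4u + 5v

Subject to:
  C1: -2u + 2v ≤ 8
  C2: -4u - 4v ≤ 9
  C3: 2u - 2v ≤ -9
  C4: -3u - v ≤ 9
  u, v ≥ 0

Infeasible (no feasible solution exists)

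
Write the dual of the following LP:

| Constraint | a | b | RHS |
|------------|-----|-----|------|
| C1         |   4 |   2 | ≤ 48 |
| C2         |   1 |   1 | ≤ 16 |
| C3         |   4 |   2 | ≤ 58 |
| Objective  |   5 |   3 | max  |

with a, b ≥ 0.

Primal max cᵀx s.t. Ax ≤ b, x ≥ 0  →  Dual min bᵀy s.t. Aᵀy ≥ c, y ≥ 0.

Minimize: z = 48y1 + 16y2 + 58y3

Subject to:
  4y1 + y2 + 4y3 ≥ 5
  2y1 + y2 + 2y3 ≥ 3
  y1, y2, y3 ≥ 0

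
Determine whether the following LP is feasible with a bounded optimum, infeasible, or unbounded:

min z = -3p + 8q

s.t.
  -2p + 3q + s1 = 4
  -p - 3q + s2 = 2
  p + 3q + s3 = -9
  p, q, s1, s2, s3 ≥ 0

Infeasible (no feasible solution exists)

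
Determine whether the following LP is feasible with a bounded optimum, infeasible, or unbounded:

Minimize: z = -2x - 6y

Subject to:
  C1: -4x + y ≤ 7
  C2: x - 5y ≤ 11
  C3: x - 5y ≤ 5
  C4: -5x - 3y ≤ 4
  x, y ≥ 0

Unbounded (objective can decrease without bound)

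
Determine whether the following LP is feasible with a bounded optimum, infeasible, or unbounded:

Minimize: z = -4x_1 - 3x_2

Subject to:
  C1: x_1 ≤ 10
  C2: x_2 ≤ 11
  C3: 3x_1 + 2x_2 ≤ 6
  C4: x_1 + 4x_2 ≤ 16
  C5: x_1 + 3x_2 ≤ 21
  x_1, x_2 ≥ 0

Feasible with a bounded optimal solution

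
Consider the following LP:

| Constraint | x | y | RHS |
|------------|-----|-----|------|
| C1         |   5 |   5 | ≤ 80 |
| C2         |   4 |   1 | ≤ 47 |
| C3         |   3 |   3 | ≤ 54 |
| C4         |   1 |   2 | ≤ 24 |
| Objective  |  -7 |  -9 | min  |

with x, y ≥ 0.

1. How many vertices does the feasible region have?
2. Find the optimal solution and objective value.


1. 5
2. x = 8, y = 8, z = -128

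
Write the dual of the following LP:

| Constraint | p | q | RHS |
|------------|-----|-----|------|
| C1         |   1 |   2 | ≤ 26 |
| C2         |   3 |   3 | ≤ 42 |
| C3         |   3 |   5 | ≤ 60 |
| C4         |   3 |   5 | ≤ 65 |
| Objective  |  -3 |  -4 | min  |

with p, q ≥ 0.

Primal min cᵀx s.t. Ax ≤ b, x ≥ 0  →  Dual max −bᵀy s.t. Aᵀy ≥ −c, y ≥ 0.

Maximize: z = -26y1 - 42y2 - 60y3 - 65y4

Subject to:
  y1 + 3y2 + 3y3 + 3y4 ≥ 3
  2y1 + 3y2 + 5y3 + 5y4 ≥ 4
  y1, y2, y3, y4 ≥ 0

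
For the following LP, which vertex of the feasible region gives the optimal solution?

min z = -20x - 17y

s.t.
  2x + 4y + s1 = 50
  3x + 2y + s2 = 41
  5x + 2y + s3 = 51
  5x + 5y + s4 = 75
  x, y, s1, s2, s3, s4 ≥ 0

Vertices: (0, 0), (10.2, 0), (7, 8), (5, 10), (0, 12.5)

Evaluate the objective at each vertex of the feasible region:
  z(0, 0) = 0
  z(10.2, 0) = -204
  z(7, 8) = -276  ←
  z(5, 10) = -270
  z(0, 12.5) = -212.5
The minimum is at x = 7, y = 8.

(7, 8)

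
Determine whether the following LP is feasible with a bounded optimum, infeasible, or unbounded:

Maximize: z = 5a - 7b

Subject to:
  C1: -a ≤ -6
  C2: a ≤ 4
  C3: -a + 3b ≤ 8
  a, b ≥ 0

Infeasible (no feasible solution exists)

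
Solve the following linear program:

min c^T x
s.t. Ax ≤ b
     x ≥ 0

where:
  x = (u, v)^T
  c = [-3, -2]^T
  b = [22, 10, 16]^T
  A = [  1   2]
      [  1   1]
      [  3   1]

Evaluate the objective at each vertex of the feasible region:
  z(0, 0) = 0
  z(5.333, 0) = -16
  z(3, 7) = -23  ←
  z(0, 10) = -20
The minimum is at u = 3, v = 7.

u = 3, v = 7, z = -23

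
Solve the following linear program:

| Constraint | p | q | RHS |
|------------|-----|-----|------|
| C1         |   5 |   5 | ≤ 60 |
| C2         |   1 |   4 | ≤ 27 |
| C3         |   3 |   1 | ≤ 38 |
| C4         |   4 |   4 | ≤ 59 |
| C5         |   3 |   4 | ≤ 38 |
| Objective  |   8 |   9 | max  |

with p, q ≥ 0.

Evaluate the objective at each vertex of the feasible region:
  z(0, 0) = 0
  z(12, 0) = 96
  z(10, 2) = 98  ←
  z(5.5, 5.375) = 92.38
  z(0, 6.75) = 60.75
The maximum is at p = 10, q = 2.

p = 10, q = 2, z = 98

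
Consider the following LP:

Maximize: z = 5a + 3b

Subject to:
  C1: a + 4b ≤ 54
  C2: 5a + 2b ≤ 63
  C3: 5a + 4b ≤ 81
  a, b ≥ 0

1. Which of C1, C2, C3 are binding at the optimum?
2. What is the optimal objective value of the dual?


1. C2, C3
2. 72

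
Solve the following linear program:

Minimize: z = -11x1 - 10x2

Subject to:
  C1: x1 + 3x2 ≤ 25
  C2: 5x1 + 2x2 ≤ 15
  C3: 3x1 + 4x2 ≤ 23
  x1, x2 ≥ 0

Evaluate the objective at each vertex of the feasible region:
  z(0, 0) = 0
  z(3, 0) = -33
  z(1, 5) = -61  ←
  z(0, 5.75) = -57.5
The minimum is at x1 = 1, x2 = 5.

x1 = 1, x2 = 5, z = -61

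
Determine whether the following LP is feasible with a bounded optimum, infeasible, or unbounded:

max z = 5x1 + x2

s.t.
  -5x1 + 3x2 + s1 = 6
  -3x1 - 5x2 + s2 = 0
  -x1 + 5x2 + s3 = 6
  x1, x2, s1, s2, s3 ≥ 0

Unbounded (objective can increase without bound)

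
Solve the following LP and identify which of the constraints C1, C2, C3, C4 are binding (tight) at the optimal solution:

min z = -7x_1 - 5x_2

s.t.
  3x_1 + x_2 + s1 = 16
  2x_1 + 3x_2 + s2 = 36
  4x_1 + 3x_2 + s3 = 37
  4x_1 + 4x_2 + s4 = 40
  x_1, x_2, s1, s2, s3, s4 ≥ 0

At x_1 = 3, x_2 = 7, compute slack b - a·x for each constraint:
  C1: 16 − 16 = 0  (binding)
  C2: 36 − 27 = 9  (slack)
  C3: 37 − 33 = 4  (slack)
  C4: 40 − 40 = 0  (binding)

Optimal: x_1 = 3, x_2 = 7
Binding: C1, C4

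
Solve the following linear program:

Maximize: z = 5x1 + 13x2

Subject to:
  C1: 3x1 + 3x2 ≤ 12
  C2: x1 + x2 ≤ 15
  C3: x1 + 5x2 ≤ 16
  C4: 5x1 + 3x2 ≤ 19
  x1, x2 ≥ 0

Evaluate the objective at each vertex of the feasible region:
  z(0, 0) = 0
  z(3.8, 0) = 19
  z(3.5, 0.5) = 24
  z(1, 3) = 44  ←
  z(0, 3.2) = 41.6
The maximum is at x1 = 1, x2 = 3.

x1 = 1, x2 = 3, z = 44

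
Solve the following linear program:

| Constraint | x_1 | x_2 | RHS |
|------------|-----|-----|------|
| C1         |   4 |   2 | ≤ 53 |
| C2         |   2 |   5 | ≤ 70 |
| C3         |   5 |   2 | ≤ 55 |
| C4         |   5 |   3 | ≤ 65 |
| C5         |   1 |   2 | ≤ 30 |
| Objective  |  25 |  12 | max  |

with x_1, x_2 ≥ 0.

Evaluate the objective at each vertex of the feasible region:
  z(0, 0) = 0
  z(11, 0) = 275
  z(7, 10) = 295  ←
  z(6.053, 11.58) = 290.3
  z(0, 14) = 168
The maximum is at x_1 = 7, x_2 = 10.

x_1 = 7, x_2 = 10, z = 295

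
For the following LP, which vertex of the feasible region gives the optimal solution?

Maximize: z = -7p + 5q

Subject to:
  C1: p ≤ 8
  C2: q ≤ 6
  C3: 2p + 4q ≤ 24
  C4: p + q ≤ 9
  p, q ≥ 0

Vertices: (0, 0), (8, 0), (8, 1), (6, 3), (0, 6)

Evaluate the objective at each vertex of the feasible region:
  z(0, 0) = 0
  z(8, 0) = -56
  z(8, 1) = -51
  z(6, 3) = -27
  z(0, 6) = 30  ←
The maximum is at p = 0, q = 6.

(0, 6)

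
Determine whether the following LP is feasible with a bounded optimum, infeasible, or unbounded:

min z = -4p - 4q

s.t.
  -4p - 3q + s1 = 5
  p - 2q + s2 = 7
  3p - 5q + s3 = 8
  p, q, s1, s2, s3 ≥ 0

Unbounded (objective can decrease without bound)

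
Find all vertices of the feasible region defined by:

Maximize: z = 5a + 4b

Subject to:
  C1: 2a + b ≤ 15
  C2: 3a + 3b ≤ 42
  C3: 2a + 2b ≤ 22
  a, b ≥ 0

(0, 0), (7.5, 0), (4, 7), (0, 11)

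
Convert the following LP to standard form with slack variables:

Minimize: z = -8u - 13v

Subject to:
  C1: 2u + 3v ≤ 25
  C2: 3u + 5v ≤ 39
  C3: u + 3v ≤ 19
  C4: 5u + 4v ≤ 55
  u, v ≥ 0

min z = -8u - 13v

s.t.
  2u + 3v + s1 = 25
  3u + 5v + s2 = 39
  u + 3v + s3 = 19
  5u + 4v + s4 = 55
  u, v, s1, s2, s3, s4 ≥ 0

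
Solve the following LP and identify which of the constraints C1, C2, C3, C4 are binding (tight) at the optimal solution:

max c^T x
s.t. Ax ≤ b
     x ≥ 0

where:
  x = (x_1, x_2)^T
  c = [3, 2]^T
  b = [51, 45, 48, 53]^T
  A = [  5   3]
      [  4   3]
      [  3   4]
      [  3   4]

At x_1 = 6, x_2 = 7, compute slack b - a·x for each constraint:
  C1: 51 − 51 = 0  (binding)
  C2: 45 − 45 = 0  (binding)
  C3: 48 − 46 = 2  (slack)
  C4: 53 − 46 = 7  (slack)

Optimal: x_1 = 6, x_2 = 7
Binding: C1, C2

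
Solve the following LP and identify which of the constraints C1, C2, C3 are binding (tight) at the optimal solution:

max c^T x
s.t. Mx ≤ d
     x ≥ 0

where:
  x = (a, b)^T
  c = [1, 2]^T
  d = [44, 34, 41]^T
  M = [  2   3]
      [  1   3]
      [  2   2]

At a = 10, b = 8, compute slack b - a·x for each constraint:
  C1: 44 − 44 = 0  (binding)
  C2: 34 − 34 = 0  (binding)
  C3: 41 − 36 = 5  (slack)

Optimal: a = 10, b = 8
Binding: C1, C2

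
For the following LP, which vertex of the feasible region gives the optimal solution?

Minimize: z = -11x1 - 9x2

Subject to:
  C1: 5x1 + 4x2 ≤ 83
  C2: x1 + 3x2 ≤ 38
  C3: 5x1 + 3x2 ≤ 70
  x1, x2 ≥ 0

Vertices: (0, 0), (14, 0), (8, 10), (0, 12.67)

Evaluate the objective at each vertex of the feasible region:
  z(0, 0) = 0
  z(14, 0) = -154
  z(8, 10) = -178  ←
  z(0, 12.67) = -114
The minimum is at x1 = 8, x2 = 10.

(8, 10)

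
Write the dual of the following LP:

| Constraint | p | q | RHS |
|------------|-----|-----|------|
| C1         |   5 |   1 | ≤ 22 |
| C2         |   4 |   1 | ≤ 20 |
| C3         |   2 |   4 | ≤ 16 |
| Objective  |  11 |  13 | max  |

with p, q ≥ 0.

Primal max cᵀx s.t. Ax ≤ b, x ≥ 0  →  Dual min bᵀy s.t. Aᵀy ≥ c, y ≥ 0.

Minimize: z = 22y1 + 20y2 + 16y3

Subject to:
  5y1 + 4y2 + 2y3 ≥ 11
  y1 + y2 + 4y3 ≥ 13
  y1, y2, y3 ≥ 0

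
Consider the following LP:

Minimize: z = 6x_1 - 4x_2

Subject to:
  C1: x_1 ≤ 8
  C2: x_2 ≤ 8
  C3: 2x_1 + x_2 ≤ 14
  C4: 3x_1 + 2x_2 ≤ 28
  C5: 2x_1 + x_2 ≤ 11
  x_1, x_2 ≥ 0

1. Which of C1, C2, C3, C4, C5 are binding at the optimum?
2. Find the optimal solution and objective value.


1. C2
2. x_1 = 0, x_2 = 8, z = -32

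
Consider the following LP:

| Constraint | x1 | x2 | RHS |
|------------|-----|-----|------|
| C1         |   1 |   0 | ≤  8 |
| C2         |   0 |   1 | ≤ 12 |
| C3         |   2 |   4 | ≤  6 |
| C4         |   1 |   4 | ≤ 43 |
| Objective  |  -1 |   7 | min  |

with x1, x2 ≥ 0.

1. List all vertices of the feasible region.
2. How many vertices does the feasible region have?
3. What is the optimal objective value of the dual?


1. (0, 0), (3, 0), (0, 1.5)
2. 3
3. -3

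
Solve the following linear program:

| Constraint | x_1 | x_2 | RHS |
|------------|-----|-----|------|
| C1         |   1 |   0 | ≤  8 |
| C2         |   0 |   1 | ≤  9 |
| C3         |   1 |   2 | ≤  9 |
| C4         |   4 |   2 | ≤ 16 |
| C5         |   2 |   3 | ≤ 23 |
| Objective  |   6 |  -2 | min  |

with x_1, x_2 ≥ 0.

Evaluate the objective at each vertex of the feasible region:
  z(0, 0) = 0
  z(4, 0) = 24
  z(2.333, 3.333) = 7.333
  z(0, 4.5) = -9  ←
The minimum is at x_1 = 0, x_2 = 4.5.

x_1 = 0, x_2 = 4.5, z = -9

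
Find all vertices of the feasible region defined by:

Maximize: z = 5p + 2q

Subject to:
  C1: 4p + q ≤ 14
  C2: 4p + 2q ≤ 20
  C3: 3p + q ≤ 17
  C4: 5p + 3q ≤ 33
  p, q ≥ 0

(0, 0), (3.5, 0), (2, 6), (0, 10)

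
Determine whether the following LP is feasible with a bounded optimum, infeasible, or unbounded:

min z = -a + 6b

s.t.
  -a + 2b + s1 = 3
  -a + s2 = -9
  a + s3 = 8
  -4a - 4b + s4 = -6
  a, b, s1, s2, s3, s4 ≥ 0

Infeasible (no feasible solution exists)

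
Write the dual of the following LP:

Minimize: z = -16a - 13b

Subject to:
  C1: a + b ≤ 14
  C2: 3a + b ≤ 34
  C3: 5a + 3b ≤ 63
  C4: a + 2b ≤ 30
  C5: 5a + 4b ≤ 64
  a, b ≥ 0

Primal min cᵀx s.t. Ax ≤ b, x ≥ 0  →  Dual max −bᵀy s.t. Aᵀy ≥ −c, y ≥ 0.

Maximize: z = -14y1 - 34y2 - 63y3 - 30y4 - 64y5

Subject to:
  y1 + 3y2 + 5y3 + y4 + 5y5 ≥ 16
  y1 + y2 + 3y3 + 2y4 + 4y5 ≥ 13
  y1, y2, y3, y4, y5 ≥ 0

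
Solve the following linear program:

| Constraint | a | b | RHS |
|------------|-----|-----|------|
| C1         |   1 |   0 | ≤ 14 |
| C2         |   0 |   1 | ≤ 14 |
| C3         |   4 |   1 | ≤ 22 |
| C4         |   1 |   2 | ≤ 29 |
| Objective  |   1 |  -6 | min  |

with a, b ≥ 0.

Evaluate the objective at each vertex of the feasible region:
  z(0, 0) = 0
  z(5.5, 0) = 5.5
  z(2.143, 13.43) = -78.43
  z(1, 14) = -83
  z(0, 14) = -84  ←
The minimum is at a = 0, b = 14.

a = 0, b = 14, z = -84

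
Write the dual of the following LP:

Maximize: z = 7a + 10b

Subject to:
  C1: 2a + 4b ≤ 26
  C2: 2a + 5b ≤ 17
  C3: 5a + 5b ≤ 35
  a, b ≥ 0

Primal max cᵀx s.t. Ax ≤ b, x ≥ 0  →  Dual min bᵀy s.t. Aᵀy ≥ c, y ≥ 0.

Minimize: z = 26y1 + 17y2 + 35y3

Subject to:
  2y1 + 2y2 + 5y3 ≥ 7
  4y1 + 5y2 + 5y3 ≥ 10
  y1, y2, y3 ≥ 0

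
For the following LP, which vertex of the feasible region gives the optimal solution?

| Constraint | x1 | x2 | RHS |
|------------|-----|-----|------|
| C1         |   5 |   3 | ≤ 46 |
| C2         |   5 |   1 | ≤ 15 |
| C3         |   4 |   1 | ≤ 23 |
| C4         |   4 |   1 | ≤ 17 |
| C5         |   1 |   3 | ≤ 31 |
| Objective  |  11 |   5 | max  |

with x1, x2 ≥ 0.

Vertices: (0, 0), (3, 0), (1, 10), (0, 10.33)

Evaluate the objective at each vertex of the feasible region:
  z(0, 0) = 0
  z(3, 0) = 33
  z(1, 10) = 61  ←
  z(0, 10.33) = 51.67
The maximum is at x1 = 1, x2 = 10.

(1, 10)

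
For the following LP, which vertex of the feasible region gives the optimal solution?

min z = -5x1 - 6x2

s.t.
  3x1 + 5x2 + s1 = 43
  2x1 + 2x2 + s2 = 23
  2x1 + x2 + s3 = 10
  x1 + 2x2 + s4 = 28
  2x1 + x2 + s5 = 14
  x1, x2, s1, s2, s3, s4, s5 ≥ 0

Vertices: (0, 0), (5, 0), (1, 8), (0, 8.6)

Evaluate the objective at each vertex of the feasible region:
  z(0, 0) = 0
  z(5, 0) = -25
  z(1, 8) = -53  ←
  z(0, 8.6) = -51.6
The minimum is at x1 = 1, x2 = 8.

(1, 8)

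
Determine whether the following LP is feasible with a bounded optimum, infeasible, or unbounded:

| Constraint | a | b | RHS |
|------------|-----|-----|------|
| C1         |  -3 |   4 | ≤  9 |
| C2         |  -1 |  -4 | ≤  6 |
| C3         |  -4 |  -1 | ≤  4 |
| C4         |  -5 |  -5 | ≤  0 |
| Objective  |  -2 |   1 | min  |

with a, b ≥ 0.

Unbounded (objective can decrease without bound)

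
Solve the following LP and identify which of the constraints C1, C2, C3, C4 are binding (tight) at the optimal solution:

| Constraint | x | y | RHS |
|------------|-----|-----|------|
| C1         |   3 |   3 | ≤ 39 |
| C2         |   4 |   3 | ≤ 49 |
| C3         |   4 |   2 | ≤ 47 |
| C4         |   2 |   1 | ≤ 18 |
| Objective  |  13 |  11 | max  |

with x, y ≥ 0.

At x = 5, y = 8, compute slack b - a·x for each constraint:
  C1: 39 − 39 = 0  (binding)
  C2: 49 − 44 = 5  (slack)
  C3: 47 − 36 = 11  (slack)
  C4: 18 − 18 = 0  (binding)

Optimal: x = 5, y = 8
Binding: C1, C4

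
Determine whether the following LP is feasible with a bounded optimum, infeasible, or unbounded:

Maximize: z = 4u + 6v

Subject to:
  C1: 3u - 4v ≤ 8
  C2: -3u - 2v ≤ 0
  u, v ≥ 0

Unbounded (objective can increase without bound)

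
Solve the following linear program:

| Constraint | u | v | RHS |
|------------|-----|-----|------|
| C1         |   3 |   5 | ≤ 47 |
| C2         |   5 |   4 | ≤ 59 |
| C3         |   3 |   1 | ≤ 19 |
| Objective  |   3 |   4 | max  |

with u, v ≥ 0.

Evaluate the objective at each vertex of the feasible region:
  z(0, 0) = 0
  z(6.333, 0) = 19
  z(4, 7) = 40  ←
  z(0, 9.4) = 37.6
The maximum is at u = 4, v = 7.

u = 4, v = 7, z = 40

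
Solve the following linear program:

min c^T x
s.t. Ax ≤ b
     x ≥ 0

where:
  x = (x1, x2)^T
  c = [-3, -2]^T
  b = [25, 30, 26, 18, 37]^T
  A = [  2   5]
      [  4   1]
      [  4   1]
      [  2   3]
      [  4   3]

Evaluate the objective at each vertex of the feasible region:
  z(0, 0) = 0
  z(6.5, 0) = -19.5
  z(6, 2) = -22  ←
  z(3.75, 3.5) = -18.25
  z(0, 5) = -10
The minimum is at x1 = 6, x2 = 2.

x1 = 6, x2 = 2, z = -22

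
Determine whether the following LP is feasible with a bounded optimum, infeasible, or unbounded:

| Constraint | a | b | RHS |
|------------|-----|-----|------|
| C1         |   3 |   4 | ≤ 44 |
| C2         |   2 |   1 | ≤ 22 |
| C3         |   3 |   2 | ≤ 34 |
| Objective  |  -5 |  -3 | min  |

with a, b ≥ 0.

Feasible with a bounded optimal solution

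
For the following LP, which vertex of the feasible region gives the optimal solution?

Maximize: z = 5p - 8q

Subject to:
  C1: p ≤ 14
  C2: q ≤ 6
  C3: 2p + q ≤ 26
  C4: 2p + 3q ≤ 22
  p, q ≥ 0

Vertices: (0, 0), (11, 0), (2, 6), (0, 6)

Evaluate the objective at each vertex of the feasible region:
  z(0, 0) = 0
  z(11, 0) = 55  ←
  z(2, 6) = -38
  z(0, 6) = -48
The maximum is at p = 11, q = 0.

(11, 0)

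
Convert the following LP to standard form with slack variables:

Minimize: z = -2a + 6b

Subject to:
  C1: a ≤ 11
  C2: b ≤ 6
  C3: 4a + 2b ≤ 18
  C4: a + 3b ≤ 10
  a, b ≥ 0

min z = -2a + 6b

s.t.
  a + s1 = 11
  b + s2 = 6
  4a + 2b + s3 = 18
  a + 3b + s4 = 10
  a, b, s1, s2, s3, s4 ≥ 0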